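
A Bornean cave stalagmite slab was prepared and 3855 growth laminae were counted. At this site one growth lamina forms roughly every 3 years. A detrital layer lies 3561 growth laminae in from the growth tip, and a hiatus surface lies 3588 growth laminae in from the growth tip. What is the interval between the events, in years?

81 years

3588 − 3561 = 27 growth laminae lie between the two events.
Multiplying by 3 years per growth lamina: 27 × 3 = 81 years.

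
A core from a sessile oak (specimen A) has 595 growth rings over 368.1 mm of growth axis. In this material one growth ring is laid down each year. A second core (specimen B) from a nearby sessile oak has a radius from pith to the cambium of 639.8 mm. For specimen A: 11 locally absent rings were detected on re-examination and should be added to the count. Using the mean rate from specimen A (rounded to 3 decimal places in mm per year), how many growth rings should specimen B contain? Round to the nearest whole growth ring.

Specimen A: adjusted count: 595 + 11 = 606 growth rings.
A: Extension rate ≈ 368.1 / 606 = 0.607 mm per year.
B spans 639.8 / 0.607 = 1054.04 years ≈ 1054 growth rings.

1054 growth rings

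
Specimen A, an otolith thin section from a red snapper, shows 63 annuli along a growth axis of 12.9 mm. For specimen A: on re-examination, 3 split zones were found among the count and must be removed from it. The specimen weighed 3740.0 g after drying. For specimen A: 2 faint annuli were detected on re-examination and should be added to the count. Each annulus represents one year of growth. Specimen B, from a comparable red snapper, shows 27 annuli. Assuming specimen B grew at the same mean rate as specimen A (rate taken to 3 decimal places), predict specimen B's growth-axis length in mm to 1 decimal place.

Specimen A: correcting the raw count gives 63 − 3 + 2 = 62 true annuli.
A: Extension rate ≈ 12.9 / 62 = 0.208 mm per year.
Length of B = 0.208 × 27 = 5.6 mm.

5.6 mm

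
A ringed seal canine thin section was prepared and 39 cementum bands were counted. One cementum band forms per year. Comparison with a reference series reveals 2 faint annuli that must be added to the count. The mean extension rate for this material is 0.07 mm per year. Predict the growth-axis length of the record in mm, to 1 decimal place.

After corrections the count is 39 + 2 = 41 cementum bands.
Predicted length = 0.07 mm/year × 41 years = 2.9 mm.

2.9 mm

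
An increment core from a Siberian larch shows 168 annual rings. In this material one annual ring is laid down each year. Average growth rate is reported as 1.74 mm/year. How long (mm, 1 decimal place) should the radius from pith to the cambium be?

168 years of growth are recorded.
Length ≈ 1.74 × 168 = 292.3 mm.

292.3 mm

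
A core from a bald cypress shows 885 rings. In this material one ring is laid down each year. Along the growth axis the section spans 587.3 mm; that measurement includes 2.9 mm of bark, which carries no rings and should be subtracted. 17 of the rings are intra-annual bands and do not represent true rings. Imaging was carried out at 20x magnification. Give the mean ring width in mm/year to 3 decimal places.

Correcting the raw count gives 885 − 17 = 868 true rings.
The growth record spans 587.3 − 2.9 = 584.4 mm.
584.4 mm over 868 years gives 584.4 / 868 ≈ 0.673 mm/year.

0.673 mm/year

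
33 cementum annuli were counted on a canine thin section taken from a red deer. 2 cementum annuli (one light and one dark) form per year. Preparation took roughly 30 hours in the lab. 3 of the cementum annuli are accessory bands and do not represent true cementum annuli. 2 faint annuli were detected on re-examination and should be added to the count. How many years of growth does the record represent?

16 years

Correcting the raw count gives 33 − 3 + 2 = 32 true cementum annuli.
32 cementum annuli at 2 per year is 32 / 2 = 16 years.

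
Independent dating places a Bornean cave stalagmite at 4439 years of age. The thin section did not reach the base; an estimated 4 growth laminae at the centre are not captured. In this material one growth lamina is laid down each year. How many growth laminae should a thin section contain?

At one growth lamina per year, 4439 years correspond to 4439 growth laminae.
4439 − 4 missed = 4435 growth laminae expected in the prepared section.

4435 growth laminae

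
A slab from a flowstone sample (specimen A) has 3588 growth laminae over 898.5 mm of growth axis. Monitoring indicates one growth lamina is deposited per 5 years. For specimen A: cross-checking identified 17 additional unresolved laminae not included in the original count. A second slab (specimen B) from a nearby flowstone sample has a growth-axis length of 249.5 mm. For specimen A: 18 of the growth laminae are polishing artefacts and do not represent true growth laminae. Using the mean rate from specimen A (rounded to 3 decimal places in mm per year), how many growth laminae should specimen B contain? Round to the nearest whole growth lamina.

998 growth laminae

Specimen A: adjusted count: 3588 − 18 + 17 = 3587 growth laminae.
Specimen A: multiplying by 5 years per growth lamina: 3587 × 5 = 17935 years.
A: Extension rate ≈ 898.5 / 17935 = 0.050 mm/year.
Specimen B: 249.5 mm / 0.050 mm per year = 4990.00 years; at 5 years per growth lamina that is 4990.00 / 5 ≈ 998 growth laminae.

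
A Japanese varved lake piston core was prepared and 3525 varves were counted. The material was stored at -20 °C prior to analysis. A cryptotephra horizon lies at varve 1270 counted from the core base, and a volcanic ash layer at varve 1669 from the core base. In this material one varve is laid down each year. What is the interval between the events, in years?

399 years

1669 − 1270 = 399 varves lie between the two events.
At one varve per year, 399 years elapsed between them.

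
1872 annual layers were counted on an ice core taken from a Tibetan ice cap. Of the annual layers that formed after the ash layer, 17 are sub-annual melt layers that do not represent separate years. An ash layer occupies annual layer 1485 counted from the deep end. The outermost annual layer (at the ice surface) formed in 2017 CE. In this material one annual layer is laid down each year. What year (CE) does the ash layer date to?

Between annual layer 1485 and the ice surface there are 1872 − 1485 = 387 annual layers.
Excluding 17 false annual layers: 387 − 17 = 370.
2017 − 370 = 1647 CE.

1647 CE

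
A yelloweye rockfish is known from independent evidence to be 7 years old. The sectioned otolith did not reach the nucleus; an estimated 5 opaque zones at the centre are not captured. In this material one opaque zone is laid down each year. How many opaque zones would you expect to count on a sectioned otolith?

2 opaque zones

Expected opaque zones over 7 years: 7.
Less the 5 uncaptured opaque zones: 7 − 5 = 2.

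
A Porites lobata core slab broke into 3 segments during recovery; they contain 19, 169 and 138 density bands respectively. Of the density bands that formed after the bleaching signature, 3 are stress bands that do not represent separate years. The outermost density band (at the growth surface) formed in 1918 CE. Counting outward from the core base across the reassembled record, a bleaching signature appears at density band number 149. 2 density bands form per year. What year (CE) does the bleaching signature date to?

Total density bands = 19 + 169 + 138 = 326.
The bleaching signature sits at density band 149 from the core base, so 326 − 149 = 177 density bands formed after it.
177 − 3 false = 174 true density bands after the bleaching signature.
174 density bands at 2 per year is 174 / 2 = 87 years.
Counting back 87 years from 1918 CE places the bleaching signature in 1918 − 87 = 1831 CE.

1831 CE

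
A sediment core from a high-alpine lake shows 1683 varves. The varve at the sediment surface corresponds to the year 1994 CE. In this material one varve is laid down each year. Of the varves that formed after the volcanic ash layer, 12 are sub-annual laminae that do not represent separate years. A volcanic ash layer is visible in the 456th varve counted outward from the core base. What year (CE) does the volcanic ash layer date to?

779 CE

1683 − 456 = 1227 varves lie beyond the volcanic ash layer toward the sediment surface.
1227 − 12 false = 1215 true varves after the volcanic ash layer.
Counting back 1215 years from 1994 CE places the volcanic ash layer in 1994 − 1215 = 779 CE.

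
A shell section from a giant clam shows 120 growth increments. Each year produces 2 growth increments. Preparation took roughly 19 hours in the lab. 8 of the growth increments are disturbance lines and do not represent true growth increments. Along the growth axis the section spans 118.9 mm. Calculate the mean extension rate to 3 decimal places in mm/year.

2.123 mm/year

Correcting the raw count gives 120 − 8 = 112 true growth increments.
112 growth increments at 2 per year is 112 / 2 = 56 years.
Extension rate ≈ 118.9 / 56 = 2.123 mm/year.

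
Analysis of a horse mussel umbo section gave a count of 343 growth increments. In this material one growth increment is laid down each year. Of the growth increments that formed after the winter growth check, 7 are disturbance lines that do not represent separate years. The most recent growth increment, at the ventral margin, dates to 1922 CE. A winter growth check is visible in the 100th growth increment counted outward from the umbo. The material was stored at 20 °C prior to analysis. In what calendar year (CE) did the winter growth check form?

1686 CE

Between growth increment 100 and the ventral margin there are 343 − 100 = 243 growth increments.
Removing the 7 false growth increments leaves 243 − 7 = 236 true growth increments beyond the winter growth check.
The growth increment at the ventral margin is 1922 CE, so the winter growth check dates to 1922 − 236 = 1686 CE.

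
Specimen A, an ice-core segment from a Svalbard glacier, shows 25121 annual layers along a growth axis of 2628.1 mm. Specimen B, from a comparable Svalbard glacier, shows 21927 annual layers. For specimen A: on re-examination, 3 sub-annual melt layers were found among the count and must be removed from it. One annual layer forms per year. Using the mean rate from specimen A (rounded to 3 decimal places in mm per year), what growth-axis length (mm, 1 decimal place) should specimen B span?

2302.3 mm

Specimen A: correcting the raw count gives 25121 − 3 = 25118 true annual layers.
A: 2628.1 mm over 25118 years gives 2628.1 / 25118 ≈ 0.105 mm/yr.
For B, 0.105 mm/year × 21927 years = 2302.3 mm.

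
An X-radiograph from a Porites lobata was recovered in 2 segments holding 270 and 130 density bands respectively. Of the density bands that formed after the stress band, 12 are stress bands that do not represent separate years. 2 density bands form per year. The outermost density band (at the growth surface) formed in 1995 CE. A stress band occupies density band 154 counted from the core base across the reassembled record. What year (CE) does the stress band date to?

Total density bands = 270 + 130 = 400.
Between density band 154 and the growth surface there are 400 − 154 = 246 density bands.
Removing the 12 false density bands leaves 246 − 12 = 234 true density bands beyond the stress band.
With 2 density bands per year, 234 / 2 = 117 years.
Counting back 117 years from 1995 CE places the stress band in 1995 − 117 = 1878 CE.

1878 CE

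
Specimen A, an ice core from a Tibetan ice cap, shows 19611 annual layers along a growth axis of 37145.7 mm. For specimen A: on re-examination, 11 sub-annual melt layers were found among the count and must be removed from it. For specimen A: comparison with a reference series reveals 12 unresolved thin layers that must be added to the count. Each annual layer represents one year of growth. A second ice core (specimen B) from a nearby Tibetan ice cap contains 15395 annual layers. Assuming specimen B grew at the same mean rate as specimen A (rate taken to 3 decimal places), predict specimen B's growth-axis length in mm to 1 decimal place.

29158.1 mm

Specimen A: adjusted count: 19611 − 11 + 12 = 19612 annual layers.
A: Mean rate = 37145.7 mm / 19612 years ≈ 1.894 mm per year.
B's length ≈ 1.894 × 15395 = 29158.1 mm.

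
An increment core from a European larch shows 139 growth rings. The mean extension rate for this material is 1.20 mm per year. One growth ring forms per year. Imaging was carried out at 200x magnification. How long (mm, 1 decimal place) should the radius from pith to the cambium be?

139 years of growth are recorded.
Length ≈ 1.20 × 139 = 166.8 mm.

166.8 mm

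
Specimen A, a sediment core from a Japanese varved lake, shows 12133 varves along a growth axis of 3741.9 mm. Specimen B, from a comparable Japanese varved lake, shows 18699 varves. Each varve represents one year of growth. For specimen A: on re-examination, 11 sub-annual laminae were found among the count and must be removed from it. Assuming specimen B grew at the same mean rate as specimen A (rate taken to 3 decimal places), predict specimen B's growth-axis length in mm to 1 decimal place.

5778.0 mm

Specimen A: correcting the raw count gives 12133 − 11 = 12122 true varves.
A: 3741.9 mm over 12122 years gives 3741.9 / 12122 ≈ 0.309 mm per year.
Length of B = 0.309 × 18699 = 5778.0 mm.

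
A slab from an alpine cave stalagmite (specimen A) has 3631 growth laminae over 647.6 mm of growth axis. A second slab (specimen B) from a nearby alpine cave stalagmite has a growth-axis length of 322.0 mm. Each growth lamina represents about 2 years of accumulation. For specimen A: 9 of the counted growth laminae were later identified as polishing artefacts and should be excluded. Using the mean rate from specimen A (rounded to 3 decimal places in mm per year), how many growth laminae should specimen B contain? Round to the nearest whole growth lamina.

Specimen A: after corrections the count is 3631 − 9 = 3622 growth laminae.
Specimen A: 3622 growth laminae at 2 years each span 3622 × 2 = 7244 years.
A: 647.6 mm over 7244 years gives 647.6 / 7244 ≈ 0.089 mm/year.
For B, 322.0 / 0.089 = 3617.98 years; at 2 years per growth lamina that is 3617.98 / 2 ≈ 1809 growth laminae.

1809 growth laminae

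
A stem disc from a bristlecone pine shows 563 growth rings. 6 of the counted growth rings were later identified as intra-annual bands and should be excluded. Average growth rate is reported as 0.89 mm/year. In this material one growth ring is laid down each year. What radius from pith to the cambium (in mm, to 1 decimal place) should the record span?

True growth ring count = 563 − 6 = 557.
Length ≈ 0.89 × 557 = 495.7 mm.

495.7 mm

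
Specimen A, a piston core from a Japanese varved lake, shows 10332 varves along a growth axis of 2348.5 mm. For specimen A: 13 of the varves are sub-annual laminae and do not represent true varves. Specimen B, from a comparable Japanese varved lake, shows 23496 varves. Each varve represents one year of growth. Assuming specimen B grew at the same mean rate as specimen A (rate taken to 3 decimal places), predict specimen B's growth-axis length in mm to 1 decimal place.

Specimen A: adjusted count: 10332 − 13 = 10319 varves.
A: Extension rate ≈ 2348.5 / 10319 = 0.228 mm/yr.
For B, 0.228 mm/year × 23496 years = 5357.1 mm.

5357.1 mm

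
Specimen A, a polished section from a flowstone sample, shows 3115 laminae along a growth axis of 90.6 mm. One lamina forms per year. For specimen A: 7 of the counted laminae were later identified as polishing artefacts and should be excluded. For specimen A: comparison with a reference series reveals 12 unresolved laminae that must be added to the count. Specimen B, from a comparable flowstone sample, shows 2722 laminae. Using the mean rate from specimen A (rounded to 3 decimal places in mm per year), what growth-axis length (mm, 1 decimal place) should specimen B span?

Specimen A: after corrections the count is 3115 − 7 + 12 = 3120 laminae.
A: 90.6 mm over 3120 years gives 90.6 / 3120 ≈ 0.029 mm/year.
For B, 0.029 mm/year × 2722 years = 78.9 mm.

78.9 mm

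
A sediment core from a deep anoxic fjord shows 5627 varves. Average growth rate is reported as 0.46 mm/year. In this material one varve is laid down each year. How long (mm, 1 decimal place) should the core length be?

5627 years of growth are recorded.
5627 years at 0.46 mm/year gives 0.46 × 5627 = 2588.4 mm.

2588.4 mm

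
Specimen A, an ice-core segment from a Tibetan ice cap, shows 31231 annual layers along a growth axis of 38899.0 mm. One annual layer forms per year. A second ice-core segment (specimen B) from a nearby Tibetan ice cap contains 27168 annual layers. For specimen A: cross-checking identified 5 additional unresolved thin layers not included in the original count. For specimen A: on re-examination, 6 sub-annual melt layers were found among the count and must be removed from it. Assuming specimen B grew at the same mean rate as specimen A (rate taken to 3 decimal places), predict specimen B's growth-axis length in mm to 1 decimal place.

Specimen A: true annual layer count = 31231 − 6 + 5 = 31230.
A: Mean rate = 38899.0 mm / 31230 years ≈ 1.246 mm/year.
Length of B = 1.246 × 27168 = 33851.3 mm.

33851.3 mm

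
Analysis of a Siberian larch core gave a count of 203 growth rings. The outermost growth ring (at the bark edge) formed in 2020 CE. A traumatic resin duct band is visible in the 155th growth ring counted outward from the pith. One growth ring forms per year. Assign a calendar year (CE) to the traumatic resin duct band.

1972 CE

203 − 155 = 48 growth rings lie beyond the traumatic resin duct band toward the bark edge.
2020 − 48 = 1972 CE.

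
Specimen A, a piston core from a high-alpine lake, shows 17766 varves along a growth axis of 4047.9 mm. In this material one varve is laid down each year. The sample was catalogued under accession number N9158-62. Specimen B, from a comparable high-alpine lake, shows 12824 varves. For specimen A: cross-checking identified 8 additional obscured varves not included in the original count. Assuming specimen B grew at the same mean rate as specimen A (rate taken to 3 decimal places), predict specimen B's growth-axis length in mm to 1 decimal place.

2923.9 mm

Specimen A: after corrections the count is 17766 + 8 = 17774 varves.
A: 4047.9 mm over 17774 years gives 4047.9 / 17774 ≈ 0.228 mm/year.
B's length ≈ 0.228 × 12824 = 2923.9 mm.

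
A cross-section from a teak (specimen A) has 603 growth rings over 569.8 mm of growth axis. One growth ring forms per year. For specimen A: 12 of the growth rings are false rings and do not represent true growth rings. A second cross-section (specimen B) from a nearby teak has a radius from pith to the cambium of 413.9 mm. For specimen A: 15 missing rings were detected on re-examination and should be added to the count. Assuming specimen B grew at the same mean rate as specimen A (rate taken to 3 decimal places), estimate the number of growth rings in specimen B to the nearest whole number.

Specimen A: correcting the raw count gives 603 − 12 + 15 = 606 true growth rings.
A: Mean rate = 569.8 mm / 606 years ≈ 0.940 mm/year.
Specimen B: 413.9 mm / 0.940 mm per year = 440.32 years ≈ 440 growth rings.

440 growth rings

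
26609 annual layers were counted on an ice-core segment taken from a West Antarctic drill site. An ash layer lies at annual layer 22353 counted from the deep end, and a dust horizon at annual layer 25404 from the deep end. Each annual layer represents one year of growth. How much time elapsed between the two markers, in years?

Separation: 25404 − 22353 = 3051 annual layers.
That is 3051 years at one annual layer per year.

3051 years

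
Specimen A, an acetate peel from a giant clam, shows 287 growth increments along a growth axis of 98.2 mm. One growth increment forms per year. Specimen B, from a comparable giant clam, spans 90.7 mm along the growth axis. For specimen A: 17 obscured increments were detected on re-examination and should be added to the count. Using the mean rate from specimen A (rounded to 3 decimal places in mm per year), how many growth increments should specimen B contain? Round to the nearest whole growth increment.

Specimen A: true growth increment count = 287 + 17 = 304.
A: 98.2 mm over 304 years gives 98.2 / 304 ≈ 0.323 mm/year.
For B, 90.7 / 0.323 = 280.80 years ≈ 281 growth increments.

281 growth increments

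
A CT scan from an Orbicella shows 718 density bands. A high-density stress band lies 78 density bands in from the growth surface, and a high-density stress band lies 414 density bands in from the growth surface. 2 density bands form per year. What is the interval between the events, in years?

414 − 78 = 336 density bands lie between the two events.
336 density bands at 2 per year is 336 / 2 = 168 years.

168 years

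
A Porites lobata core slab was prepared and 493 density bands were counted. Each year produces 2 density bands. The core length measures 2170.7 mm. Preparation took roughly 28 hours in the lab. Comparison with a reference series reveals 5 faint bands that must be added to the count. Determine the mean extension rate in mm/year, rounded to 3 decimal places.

8.718 mm/year

True density band count = 493 + 5 = 498.
498 density bands at 2 per year is 498 / 2 = 249 years.
Mean rate = 2170.7 mm / 249 years ≈ 8.718 mm/year.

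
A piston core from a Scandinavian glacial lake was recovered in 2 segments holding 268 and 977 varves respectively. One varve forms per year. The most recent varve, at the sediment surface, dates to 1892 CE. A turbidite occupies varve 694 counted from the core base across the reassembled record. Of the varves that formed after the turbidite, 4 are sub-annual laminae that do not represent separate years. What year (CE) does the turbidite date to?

1345 CE

Total varves = 268 + 977 = 1245.
1245 − 694 = 551 varves lie beyond the turbidite toward the sediment surface.
Excluding 4 false varves: 551 − 4 = 547.
Counting back 547 years from 1892 CE places the turbidite in 1892 − 547 = 1345 CE.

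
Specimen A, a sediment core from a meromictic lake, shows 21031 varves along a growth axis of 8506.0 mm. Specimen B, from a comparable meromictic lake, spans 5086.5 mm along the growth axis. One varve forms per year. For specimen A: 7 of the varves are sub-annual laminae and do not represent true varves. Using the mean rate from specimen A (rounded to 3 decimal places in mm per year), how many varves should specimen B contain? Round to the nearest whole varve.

12559 varves

Specimen A: adjusted count: 21031 − 7 = 21024 varves.
A: Mean rate = 8506.0 mm / 21024 years ≈ 0.405 mm per year.
B spans 5086.5 / 0.405 = 12559.26 years ≈ 12559 varves.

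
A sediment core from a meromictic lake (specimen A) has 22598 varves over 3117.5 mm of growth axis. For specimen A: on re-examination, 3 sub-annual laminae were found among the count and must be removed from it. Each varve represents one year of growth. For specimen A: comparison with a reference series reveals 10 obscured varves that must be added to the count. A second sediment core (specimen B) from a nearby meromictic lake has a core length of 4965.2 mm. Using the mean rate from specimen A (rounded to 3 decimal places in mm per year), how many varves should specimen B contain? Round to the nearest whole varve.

35980 varves

Specimen A: correcting the raw count gives 22598 − 3 + 10 = 22605 true varves.
A: 3117.5 mm over 22605 years gives 3117.5 / 22605 ≈ 0.138 mm per year.
For B, 4965.2 / 0.138 = 35979.71 years ≈ 35980 varves.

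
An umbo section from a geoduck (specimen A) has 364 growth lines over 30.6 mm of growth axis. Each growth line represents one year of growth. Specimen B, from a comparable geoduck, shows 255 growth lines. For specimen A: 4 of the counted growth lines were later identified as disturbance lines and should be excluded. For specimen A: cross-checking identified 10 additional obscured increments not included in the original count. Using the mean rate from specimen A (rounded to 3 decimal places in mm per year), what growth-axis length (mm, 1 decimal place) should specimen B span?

Specimen A: after corrections the count is 364 − 4 + 10 = 370 growth lines.
A: 30.6 mm over 370 years gives 30.6 / 370 ≈ 0.083 mm per year.
Length of B = 0.083 × 255 = 21.2 mm.

21.2 mm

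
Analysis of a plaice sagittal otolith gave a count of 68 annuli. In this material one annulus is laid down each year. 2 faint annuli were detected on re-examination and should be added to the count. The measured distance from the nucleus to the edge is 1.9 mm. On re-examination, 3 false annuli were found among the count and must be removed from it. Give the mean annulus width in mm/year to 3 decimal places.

True annulus count = 68 − 3 + 2 = 67.
1.9 mm over 67 years gives 1.9 / 67 ≈ 0.028 mm/year.

0.028 mm/year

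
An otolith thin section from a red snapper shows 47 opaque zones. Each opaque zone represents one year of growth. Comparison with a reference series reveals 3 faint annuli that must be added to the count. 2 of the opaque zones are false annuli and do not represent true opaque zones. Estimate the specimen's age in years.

48 years

Adjusted count: 47 − 2 + 3 = 48 opaque zones.
At one opaque zone per year, that is 48 years.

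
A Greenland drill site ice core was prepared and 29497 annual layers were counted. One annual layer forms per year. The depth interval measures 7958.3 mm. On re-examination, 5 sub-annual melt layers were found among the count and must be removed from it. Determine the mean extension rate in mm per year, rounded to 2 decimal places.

0.27 mm per year

After corrections the count is 29497 − 5 = 29492 annual layers.
7958.3 mm over 29492 years gives 7958.3 / 29492 ≈ 0.27 mm per year.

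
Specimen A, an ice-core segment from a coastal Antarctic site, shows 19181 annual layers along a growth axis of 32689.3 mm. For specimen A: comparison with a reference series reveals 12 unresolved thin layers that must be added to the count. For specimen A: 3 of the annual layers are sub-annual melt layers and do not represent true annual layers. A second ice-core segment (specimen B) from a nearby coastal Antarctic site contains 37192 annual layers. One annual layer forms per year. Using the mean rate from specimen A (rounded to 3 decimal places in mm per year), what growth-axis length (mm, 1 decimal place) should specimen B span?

63338.0 mm

Specimen A: after corrections the count is 19181 − 3 + 12 = 19190 annual layers.
A: Extension rate ≈ 32689.3 / 19190 = 1.703 mm/yr.
Length of B = 1.703 × 37192 = 63338.0 mm.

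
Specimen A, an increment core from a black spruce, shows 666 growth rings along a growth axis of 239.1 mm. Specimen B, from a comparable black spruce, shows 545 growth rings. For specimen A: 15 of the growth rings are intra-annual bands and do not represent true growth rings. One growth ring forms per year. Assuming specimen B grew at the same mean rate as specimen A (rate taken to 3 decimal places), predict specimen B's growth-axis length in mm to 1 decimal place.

Specimen A: adjusted count: 666 − 15 = 651 growth rings.
A: Mean rate = 239.1 mm / 651 years ≈ 0.367 mm/yr.
B's length ≈ 0.367 × 545 = 200.0 mm.

200.0 mm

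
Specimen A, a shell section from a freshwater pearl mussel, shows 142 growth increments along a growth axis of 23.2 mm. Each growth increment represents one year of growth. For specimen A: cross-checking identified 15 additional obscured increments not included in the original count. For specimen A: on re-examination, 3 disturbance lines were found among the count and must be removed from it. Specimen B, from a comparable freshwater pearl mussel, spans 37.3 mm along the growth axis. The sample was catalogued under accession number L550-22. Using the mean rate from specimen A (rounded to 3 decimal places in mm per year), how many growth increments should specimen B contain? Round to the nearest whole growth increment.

Specimen A: adjusted count: 142 − 3 + 15 = 154 growth increments.
A: Extension rate ≈ 23.2 / 154 = 0.151 mm/year.
B spans 37.3 / 0.151 = 247.02 years ≈ 247 growth increments.

247 growth increments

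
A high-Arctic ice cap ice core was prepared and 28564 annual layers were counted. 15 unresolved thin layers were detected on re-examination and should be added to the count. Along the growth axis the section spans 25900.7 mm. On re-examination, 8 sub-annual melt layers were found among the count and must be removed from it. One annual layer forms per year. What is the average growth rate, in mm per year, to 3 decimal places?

After corrections the count is 28564 − 8 + 15 = 28571 annual layers.
25900.7 mm over 28571 years gives 25900.7 / 28571 ≈ 0.907 mm per year.

0.907 mm per year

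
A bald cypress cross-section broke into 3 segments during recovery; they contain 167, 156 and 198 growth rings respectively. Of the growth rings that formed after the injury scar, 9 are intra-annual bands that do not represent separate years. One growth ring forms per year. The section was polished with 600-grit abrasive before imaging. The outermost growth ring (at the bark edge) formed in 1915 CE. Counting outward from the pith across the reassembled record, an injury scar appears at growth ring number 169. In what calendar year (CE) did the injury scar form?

1572 CE

Total growth rings = 167 + 156 + 198 = 521.
Between growth ring 169 and the bark edge there are 521 − 169 = 352 growth rings.
352 − 9 false = 343 true growth rings after the injury scar.
The growth ring at the bark edge is 1915 CE, so the injury scar dates to 1915 − 343 = 1572 CE.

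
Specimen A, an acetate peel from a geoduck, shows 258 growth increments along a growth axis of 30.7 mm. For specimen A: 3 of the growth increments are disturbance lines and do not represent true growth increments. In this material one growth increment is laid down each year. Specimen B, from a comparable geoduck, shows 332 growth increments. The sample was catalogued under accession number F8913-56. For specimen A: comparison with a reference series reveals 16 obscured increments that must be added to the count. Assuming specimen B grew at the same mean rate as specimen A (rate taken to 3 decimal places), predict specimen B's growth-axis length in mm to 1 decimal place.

Specimen A: correcting the raw count gives 258 − 3 + 16 = 271 true growth increments.
A: Mean rate = 30.7 mm / 271 years ≈ 0.113 mm/year.
For B, 0.113 mm/year × 332 years = 37.5 mm.

37.5 mm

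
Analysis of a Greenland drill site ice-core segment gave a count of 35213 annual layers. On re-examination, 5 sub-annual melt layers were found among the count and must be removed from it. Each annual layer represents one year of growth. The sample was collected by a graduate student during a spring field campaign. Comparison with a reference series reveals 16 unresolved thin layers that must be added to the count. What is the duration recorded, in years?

Correcting the raw count gives 35213 − 5 + 16 = 35224 true annual layers.
At one annual layer per year, that is 35224 years.

35224 yr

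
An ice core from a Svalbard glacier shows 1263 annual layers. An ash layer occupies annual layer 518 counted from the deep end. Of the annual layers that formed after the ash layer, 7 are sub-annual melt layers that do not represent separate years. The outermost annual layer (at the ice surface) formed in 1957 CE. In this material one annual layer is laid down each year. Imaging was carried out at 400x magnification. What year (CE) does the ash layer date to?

The ash layer sits at annual layer 518 from the deep end, so 1263 − 518 = 745 annual layers formed after it.
Excluding 7 false annual layers: 745 − 7 = 738.
The annual layer at the ice surface is 1957 CE, so the ash layer dates to 1957 − 738 = 1219 CE.

1219 CE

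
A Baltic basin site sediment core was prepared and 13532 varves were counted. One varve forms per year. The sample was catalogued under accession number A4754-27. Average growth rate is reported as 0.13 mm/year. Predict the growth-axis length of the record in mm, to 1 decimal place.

1759.2 mm

13532 years of growth are recorded.
Predicted length = 0.13 mm/year × 13532 years = 1759.2 mm.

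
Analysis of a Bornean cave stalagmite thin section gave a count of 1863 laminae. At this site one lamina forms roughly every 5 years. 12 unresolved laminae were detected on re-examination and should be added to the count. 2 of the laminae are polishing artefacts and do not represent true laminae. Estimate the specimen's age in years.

9365 years

After corrections the count is 1863 − 2 + 12 = 1873 laminae.
1873 laminae at 5 years each span 1873 × 5 = 9365 years.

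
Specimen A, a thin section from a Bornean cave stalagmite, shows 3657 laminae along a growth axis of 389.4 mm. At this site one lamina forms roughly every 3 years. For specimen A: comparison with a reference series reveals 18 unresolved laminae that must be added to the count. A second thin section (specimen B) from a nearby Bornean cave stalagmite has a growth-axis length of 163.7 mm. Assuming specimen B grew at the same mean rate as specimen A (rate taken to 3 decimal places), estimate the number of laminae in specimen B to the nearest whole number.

1559 laminae

Specimen A: adjusted count: 3657 + 18 = 3675 laminae.
Specimen A: at 3 years per lamina, 3675 × 3 = 11025 years.
A: 389.4 mm over 11025 years gives 389.4 / 11025 ≈ 0.035 mm per year.
B spans 163.7 / 0.035 = 4677.14 years; at 3 years per lamina that is 4677.14 / 3 ≈ 1559 laminae.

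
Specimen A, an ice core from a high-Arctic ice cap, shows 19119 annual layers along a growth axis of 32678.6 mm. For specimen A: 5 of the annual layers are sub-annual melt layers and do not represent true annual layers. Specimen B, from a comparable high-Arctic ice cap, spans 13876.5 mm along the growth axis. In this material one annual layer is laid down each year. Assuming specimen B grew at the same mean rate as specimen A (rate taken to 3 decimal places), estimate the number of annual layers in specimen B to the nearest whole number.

Specimen A: after corrections the count is 19119 − 5 = 19114 annual layers.
A: 32678.6 mm over 19114 years gives 32678.6 / 19114 ≈ 1.710 mm per year.
B spans 13876.5 / 1.710 = 8114.91 years ≈ 8115 annual layers.

8115 annual layers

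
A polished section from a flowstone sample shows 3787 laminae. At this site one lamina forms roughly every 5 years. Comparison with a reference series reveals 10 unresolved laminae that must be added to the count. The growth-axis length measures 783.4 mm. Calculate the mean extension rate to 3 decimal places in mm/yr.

0.041 mm/yr

After corrections the count is 3787 + 10 = 3797 laminae.
At 5 years per lamina, 3797 × 5 = 18985 years.
Mean rate = 783.4 mm / 18985 years ≈ 0.041 mm/yr.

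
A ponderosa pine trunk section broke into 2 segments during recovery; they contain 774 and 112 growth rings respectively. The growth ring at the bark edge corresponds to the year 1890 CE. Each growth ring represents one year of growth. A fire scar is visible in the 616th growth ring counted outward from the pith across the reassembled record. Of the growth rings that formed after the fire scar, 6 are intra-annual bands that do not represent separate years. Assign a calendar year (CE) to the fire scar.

1626 CE

Total growth rings = 774 + 112 = 886.
The fire scar sits at growth ring 616 from the pith, so 886 − 616 = 270 growth rings formed after it.
Excluding 6 false growth rings: 270 − 6 = 264.
1890 − 264 = 1626 CE.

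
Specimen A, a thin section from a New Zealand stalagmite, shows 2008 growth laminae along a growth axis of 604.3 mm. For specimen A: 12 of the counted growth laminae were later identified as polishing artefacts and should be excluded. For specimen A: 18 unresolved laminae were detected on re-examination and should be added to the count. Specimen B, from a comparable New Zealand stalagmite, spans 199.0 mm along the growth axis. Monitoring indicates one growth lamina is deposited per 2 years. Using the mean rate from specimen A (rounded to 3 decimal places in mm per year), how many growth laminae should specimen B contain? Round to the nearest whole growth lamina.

Specimen A: true growth lamina count = 2008 − 12 + 18 = 2014.
Specimen A: at 2 years per growth lamina, 2014 × 2 = 4028 years.
A: 604.3 mm over 4028 years gives 604.3 / 4028 ≈ 0.150 mm/yr.
Specimen B: 199.0 mm / 0.150 mm per year = 1326.67 years; at 2 years per growth lamina that is 1326.67 / 2 ≈ 663 growth laminae.

663 growth laminae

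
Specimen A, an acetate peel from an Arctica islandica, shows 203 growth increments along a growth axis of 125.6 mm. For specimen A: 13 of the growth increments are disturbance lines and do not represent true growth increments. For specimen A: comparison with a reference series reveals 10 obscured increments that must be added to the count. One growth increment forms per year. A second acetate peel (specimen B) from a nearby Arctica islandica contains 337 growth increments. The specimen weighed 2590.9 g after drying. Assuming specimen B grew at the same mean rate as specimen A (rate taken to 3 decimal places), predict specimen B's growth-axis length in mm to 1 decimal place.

Specimen A: after corrections the count is 203 − 13 + 10 = 200 growth increments.
A: Extension rate ≈ 125.6 / 200 = 0.628 mm per year.
B's length ≈ 0.628 × 337 = 211.6 mm.

211.6 mm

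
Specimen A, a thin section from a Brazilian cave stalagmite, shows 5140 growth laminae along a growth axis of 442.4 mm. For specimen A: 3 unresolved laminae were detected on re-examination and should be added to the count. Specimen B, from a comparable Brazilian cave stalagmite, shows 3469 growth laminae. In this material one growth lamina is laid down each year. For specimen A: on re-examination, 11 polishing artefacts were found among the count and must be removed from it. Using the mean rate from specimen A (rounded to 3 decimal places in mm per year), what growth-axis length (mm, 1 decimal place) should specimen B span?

298.3 mm

Specimen A: correcting the raw count gives 5140 − 11 + 3 = 5132 true growth laminae.
A: 442.4 mm over 5132 years gives 442.4 / 5132 ≈ 0.086 mm per year.
B's length ≈ 0.086 × 3469 = 298.3 mm.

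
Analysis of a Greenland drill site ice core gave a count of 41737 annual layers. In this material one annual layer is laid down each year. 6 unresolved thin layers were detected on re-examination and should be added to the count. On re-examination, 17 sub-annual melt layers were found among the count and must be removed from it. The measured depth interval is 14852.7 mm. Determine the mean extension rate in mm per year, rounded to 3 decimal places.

Correcting the raw count gives 41737 − 17 + 6 = 41726 true annual layers.
Mean rate = 14852.7 mm / 41726 years ≈ 0.356 mm per year.

0.356 mm per year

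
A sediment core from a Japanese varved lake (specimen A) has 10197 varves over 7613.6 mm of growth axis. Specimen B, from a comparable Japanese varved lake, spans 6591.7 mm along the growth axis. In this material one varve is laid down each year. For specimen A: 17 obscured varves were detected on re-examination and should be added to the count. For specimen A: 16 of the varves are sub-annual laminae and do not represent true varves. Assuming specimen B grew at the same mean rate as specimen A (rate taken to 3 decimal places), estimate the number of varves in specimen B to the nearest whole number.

8824 varves

Specimen A: adjusted count: 10197 − 16 + 17 = 10198 varves.
A: Mean rate = 7613.6 mm / 10198 years ≈ 0.747 mm/year.
B spans 6591.7 / 0.747 = 8824.23 years ≈ 8824 varves.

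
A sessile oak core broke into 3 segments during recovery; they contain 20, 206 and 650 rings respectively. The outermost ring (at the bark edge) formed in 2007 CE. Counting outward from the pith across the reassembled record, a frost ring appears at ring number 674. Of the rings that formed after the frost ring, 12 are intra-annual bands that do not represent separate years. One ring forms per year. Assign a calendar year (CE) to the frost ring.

1817 CE

Total rings = 20 + 206 + 650 = 876.
876 − 674 = 202 rings lie beyond the frost ring toward the bark edge.
Removing the 12 false rings leaves 202 − 12 = 190 true rings beyond the frost ring.
2007 − 190 = 1817 CE.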